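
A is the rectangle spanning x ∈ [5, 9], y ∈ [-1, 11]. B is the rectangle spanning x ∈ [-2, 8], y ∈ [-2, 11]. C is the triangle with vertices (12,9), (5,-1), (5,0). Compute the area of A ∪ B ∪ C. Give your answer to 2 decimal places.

142.64

By inclusion–exclusion:
Individual areas: |A| = 48, |B| = 130, |C| = 3.5.
|A∩B|: x∈[5,8], y∈[-1,11] → 3·12 = 36.
|A∩C| = 2.8571.
|B∩C| = 2.3571.
|A∩B∩C| = 2.3571.
|A ∪ B ∪ C| = 181.5 − 41.2143 + 2.3571 = 142.64.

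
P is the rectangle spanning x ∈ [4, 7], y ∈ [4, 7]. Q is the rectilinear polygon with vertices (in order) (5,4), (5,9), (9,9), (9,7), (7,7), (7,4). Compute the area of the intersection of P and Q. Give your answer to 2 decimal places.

6.00

The intersection is the polygon with vertices (7,4), (5,4), (5,7), (7,7).
By the shoelace formula its area is 6.00.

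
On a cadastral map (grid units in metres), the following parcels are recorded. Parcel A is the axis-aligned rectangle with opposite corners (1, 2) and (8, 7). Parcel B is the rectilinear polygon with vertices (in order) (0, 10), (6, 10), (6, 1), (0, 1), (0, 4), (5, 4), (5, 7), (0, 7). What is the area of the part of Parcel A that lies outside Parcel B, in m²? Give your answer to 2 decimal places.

|Parcel A| = 35, |Parcel A∩Parcel B| = 13.
|Parcel A ∖ Parcel B| = |Parcel A| − |Parcel A∩Parcel B| = 35 − 13 = 22.00.

22.00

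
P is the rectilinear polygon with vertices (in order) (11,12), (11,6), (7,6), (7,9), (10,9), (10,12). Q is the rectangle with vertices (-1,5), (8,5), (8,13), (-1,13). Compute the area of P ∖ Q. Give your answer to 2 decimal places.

12.00

|P| = 15, |P∩Q| = 3.
|P ∖ Q| = |P| − |P∩Q| = 15 − 3 = 12.00.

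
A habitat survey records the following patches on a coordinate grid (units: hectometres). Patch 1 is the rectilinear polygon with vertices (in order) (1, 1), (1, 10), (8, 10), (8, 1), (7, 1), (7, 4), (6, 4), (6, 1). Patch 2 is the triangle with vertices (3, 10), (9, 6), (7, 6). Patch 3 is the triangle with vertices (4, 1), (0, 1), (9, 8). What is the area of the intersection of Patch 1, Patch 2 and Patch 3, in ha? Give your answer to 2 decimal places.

0.65

The intersection is the polygon with vertices (7,6), (6.75,6.25), (7.615,6.923), (8,6.667), (8,6.6), (7.571,6).
By the shoelace formula its area is 0.65.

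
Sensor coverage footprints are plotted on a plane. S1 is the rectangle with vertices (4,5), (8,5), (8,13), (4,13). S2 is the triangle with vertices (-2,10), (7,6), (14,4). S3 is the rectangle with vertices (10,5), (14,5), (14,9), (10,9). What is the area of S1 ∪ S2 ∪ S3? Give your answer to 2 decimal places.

50.56

By inclusion–exclusion:
Individual areas: |S1| = 32, |S2| = 5, |S3| = 16.
|S1∩S2| = 2.1429.
|S1∩S3| = 0 (no overlap).
|S2∩S3| = 0.2976.
|S1∩S2∩S3| = 0.
|S1 ∪ S2 ∪ S3| = 53 − 2.4405 + 0 = 50.56.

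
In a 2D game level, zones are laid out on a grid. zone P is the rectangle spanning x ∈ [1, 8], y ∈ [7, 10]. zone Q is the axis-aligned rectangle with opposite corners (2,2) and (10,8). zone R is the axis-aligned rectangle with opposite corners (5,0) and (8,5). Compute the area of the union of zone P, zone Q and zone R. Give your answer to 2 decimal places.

69.00

By inclusion–exclusion:
Individual areas: |zone P| = 21, |zone Q| = 48, |zone R| = 15.
|zone P∩zone Q|: x∈[2,8], y∈[7,8] → 6·1 = 6.
|zone P∩zone R| = 0 (no overlap).
|zone Q∩zone R|: x∈[5,8], y∈[2,5] → 3·3 = 9.
|zone P∩zone Q∩zone R| = 0.
|zone P ∪ zone Q ∪ zone R| = 84 − 15 + 0 = 69.00.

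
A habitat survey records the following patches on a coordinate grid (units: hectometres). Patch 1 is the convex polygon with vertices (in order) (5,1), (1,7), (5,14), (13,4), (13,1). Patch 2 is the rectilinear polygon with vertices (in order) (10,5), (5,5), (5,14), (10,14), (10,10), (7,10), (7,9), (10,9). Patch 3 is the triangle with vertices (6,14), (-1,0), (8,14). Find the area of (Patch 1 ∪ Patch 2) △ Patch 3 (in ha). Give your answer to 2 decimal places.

|Patch 1 ∪ Patch 2| = 104.225.
|(Patch 1 ∪ Patch 2) ∩ Patch 3| = 11.9221.
|(Patch 1 ∪ Patch 2) △ Patch 3| = 104.225 + 14 − 23.8442 = 94.38.

94.38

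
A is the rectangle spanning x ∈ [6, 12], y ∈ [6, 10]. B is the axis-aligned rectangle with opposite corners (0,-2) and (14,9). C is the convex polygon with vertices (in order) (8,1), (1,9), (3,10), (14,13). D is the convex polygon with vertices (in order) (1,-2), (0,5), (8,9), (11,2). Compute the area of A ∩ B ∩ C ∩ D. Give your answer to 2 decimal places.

The intersection is the polygon with vertices (6,8), (8,9), (9.286,6), (6,6).
By the shoelace formula its area is 6.93.

6.93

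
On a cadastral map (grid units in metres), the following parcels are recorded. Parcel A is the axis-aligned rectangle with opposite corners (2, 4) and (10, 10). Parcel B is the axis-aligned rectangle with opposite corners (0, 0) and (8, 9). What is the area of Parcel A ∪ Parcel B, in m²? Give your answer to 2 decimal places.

By inclusion–exclusion:
Individual areas: |Parcel A| = 48, |Parcel B| = 72.
|Parcel A∩Parcel B|: x∈[2,8], y∈[4,9] → 6·5 = 30.
|Parcel A ∪ Parcel B| = 120 − 30 = 90.00.

90.00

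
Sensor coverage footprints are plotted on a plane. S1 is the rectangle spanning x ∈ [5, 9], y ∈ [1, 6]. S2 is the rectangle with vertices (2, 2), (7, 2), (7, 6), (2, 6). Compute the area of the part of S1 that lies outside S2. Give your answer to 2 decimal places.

|S1∩S2|: x∈[5,7], y∈[2,6] → 2·4 = 8.
|S1| = 20.
|S1 ∖ S2| = |S1| − |S1∩S2| = 20 − 8 = 12.00.

12.00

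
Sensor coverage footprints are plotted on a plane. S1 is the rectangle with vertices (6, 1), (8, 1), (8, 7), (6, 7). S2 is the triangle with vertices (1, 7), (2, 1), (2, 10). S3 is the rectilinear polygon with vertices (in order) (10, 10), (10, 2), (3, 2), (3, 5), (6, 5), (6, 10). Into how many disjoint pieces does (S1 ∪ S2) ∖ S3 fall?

2

(S1 ∪ S2) ∖ S3 splits into 2 disjoint pieces (area 2, area 4.5).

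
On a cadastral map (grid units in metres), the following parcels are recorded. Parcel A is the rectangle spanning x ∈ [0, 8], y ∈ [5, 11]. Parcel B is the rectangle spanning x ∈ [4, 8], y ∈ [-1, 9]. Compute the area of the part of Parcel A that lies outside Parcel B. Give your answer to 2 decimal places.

|Parcel A∩Parcel B|: x∈[4,8], y∈[5,9] → 4·4 = 16.
|Parcel A| = 48.
|Parcel A ∖ Parcel B| = |Parcel A| − |Parcel A∩Parcel B| = 48 − 16 = 32.00.

32.00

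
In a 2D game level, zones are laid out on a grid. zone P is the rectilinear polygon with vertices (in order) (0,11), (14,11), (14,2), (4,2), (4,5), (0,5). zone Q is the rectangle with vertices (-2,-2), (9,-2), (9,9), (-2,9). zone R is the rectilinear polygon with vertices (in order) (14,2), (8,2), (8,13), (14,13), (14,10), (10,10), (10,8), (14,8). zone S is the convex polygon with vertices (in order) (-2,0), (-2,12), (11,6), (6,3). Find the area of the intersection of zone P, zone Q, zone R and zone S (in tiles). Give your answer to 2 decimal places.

2.65

The intersection is the polygon with vertices (9,4.8), (8,4.2), (8,7.385), (9,6.923).
By the shoelace formula its area is 2.65.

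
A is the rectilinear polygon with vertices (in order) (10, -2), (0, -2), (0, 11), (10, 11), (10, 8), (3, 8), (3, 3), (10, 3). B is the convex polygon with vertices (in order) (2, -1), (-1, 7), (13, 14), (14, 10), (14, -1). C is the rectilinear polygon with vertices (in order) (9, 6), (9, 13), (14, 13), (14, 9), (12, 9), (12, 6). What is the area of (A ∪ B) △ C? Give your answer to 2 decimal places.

|A ∪ B| = 189.5833.
|(A ∪ B) ∩ C| = 26.875.
|(A ∪ B) △ C| = 189.5833 + 29 − 53.75 = 164.83.

164.83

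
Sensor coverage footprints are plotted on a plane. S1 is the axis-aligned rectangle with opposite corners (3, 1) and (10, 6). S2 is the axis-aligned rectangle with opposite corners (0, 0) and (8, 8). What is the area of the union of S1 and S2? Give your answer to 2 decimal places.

By inclusion–exclusion:
Individual areas: |S1| = 35, |S2| = 64.
|S1∩S2|: x∈[3,8], y∈[1,6] → 5·5 = 25.
|S1 ∪ S2| = 99 − 25 = 74.00.

74.00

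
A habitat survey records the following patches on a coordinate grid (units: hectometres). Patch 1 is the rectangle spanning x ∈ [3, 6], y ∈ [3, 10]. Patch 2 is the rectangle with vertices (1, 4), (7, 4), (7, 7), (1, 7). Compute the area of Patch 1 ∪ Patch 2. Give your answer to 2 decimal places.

30.00

By inclusion–exclusion:
Individual areas: |Patch 1| = 21, |Patch 2| = 18.
|Patch 1∩Patch 2|: x∈[3,6], y∈[4,7] → 3·3 = 9.
|Patch 1 ∪ Patch 2| = 39 − 9 = 30.00.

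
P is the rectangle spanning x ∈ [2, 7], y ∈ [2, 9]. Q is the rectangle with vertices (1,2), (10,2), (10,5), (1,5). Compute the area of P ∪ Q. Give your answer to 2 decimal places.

47.00

By inclusion–exclusion:
Individual areas: |P| = 35, |Q| = 27.
|P∩Q|: x∈[2,7], y∈[2,5] → 5·3 = 15.
|P ∪ Q| = 62 − 15 = 47.00.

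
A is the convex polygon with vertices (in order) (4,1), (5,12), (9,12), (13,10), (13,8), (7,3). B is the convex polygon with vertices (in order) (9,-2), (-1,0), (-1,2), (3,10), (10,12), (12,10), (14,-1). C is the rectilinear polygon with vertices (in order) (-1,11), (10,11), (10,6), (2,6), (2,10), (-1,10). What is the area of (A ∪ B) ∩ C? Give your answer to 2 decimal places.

The region (A ∪ B) ∩ C is the polygon with vertices (3,10), (4.867,10.533), (4.909,11), (10,11), (10,6), (2,6), (2,8).
By the shoelace formula its area is 36.62.

36.62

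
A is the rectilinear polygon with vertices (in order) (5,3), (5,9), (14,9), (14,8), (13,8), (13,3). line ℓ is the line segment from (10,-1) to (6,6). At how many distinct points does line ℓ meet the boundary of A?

1

The segment meets the boundary at (7.714,3).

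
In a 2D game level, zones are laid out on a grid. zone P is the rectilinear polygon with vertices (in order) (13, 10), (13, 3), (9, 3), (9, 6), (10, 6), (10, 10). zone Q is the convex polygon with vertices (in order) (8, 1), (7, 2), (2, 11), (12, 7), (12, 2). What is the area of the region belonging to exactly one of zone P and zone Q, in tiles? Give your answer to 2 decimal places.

50.40

|zone P| = 24, |zone Q| = 50, |zone P∩zone Q| = 11.8.
|zone P △ zone Q| = |zone P| + |zone Q| − 2·|zone P∩zone Q| = 24 + 50 − 23.6 = 50.40.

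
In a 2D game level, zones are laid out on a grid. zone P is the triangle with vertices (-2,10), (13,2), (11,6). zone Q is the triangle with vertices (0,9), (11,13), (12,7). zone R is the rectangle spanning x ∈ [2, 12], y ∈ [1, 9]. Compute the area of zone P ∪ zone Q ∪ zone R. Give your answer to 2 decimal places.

By inclusion–exclusion:
Individual areas: |zone P| = 22, |zone Q| = 35, |zone R| = 80.
|zone P∩zone Q| = 0.4143.
|zone P∩zone R| = 19.4615.
|zone Q∩zone R| = 11.3333.
|zone P∩zone Q∩zone R| = 0.0373.
|zone P ∪ zone Q ∪ zone R| = 137 − 31.2092 + 0.0373 = 105.83.

105.83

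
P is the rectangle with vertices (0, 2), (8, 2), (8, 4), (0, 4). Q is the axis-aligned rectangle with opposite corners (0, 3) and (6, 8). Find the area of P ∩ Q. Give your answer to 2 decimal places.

6.00

|P∩Q|: x∈[0,6], y∈[3,4] → 6·1 = 6.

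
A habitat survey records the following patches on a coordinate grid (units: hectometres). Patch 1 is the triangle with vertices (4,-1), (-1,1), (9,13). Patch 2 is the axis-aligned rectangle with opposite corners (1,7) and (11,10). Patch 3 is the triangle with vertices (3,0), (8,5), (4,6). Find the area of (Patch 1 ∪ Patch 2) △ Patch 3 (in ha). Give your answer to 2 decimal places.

|Patch 1 ∪ Patch 2| = 63.5714.
|(Patch 1 ∪ Patch 2) ∩ Patch 3| = 9.4217.
|(Patch 1 ∪ Patch 2) △ Patch 3| = 63.5714 + 12.5 − 18.8434 = 57.23.

57.23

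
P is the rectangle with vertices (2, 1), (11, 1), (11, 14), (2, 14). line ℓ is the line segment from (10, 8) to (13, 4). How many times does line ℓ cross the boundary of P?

The segment meets the boundary at (11,6.667).

1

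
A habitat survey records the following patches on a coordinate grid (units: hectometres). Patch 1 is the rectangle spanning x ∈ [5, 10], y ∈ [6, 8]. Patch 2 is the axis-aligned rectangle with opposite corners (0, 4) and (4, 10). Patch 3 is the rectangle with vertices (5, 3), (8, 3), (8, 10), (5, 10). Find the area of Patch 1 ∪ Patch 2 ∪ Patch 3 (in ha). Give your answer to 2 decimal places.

49.00

By inclusion–exclusion:
Individual areas: |Patch 1| = 10, |Patch 2| = 24, |Patch 3| = 21.
|Patch 1∩Patch 2| = 0 (no overlap).
|Patch 1∩Patch 3|: x∈[5,8], y∈[6,8] → 3·2 = 6.
|Patch 2∩Patch 3| = 0 (no overlap).
|Patch 1∩Patch 2∩Patch 3| = 0.
|Patch 1 ∪ Patch 2 ∪ Patch 3| = 55 − 6 + 0 = 49.00.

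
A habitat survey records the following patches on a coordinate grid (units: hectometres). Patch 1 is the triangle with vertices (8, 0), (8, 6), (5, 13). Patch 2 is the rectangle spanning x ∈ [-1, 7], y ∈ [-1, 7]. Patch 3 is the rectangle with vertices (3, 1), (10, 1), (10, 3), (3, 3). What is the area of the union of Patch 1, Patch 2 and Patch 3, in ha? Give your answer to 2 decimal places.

77.26

By inclusion–exclusion:
Individual areas: |Patch 1| = 9, |Patch 2| = 64, |Patch 3| = 14.
|Patch 1∩Patch 2| = 0.8205.
|Patch 1∩Patch 3| = 0.9231.
|Patch 2∩Patch 3|: x∈[3,7], y∈[1,3] → 4·2 = 8.
|Patch 1∩Patch 2∩Patch 3| = 0.
|Patch 1 ∪ Patch 2 ∪ Patch 3| = 87 − 9.7436 + 0 = 77.26.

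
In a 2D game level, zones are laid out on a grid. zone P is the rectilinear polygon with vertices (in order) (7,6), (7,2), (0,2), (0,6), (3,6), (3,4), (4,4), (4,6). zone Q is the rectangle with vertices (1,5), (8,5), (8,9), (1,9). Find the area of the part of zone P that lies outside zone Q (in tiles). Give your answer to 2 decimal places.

|zone P| = 26, |zone P∩zone Q| = 5.
|zone P ∖ zone Q| = |zone P| − |zone P∩zone Q| = 26 − 5 = 21.00.

21.00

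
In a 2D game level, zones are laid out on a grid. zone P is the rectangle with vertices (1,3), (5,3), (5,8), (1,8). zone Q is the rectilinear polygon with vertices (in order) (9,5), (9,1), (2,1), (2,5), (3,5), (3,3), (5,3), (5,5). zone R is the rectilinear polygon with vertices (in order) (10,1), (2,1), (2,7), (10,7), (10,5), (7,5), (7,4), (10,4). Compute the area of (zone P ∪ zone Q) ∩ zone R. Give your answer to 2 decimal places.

32.00

|zone P ∪ zone Q| = 42.
|(zone P ∪ zone Q) ∩ zone R| = 32.00.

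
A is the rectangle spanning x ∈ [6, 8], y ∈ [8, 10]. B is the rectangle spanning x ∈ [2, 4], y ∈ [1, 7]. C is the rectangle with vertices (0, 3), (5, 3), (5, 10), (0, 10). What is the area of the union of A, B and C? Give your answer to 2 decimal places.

By inclusion–exclusion:
Individual areas: |A| = 4, |B| = 12, |C| = 35.
|A∩B| = 0 (no overlap).
|A∩C| = 0 (no overlap).
|B∩C|: x∈[2,4], y∈[3,7] → 2·4 = 8.
|A∩B∩C| = 0.
|A ∪ B ∪ C| = 51 − 8 + 0 = 43.00.

43.00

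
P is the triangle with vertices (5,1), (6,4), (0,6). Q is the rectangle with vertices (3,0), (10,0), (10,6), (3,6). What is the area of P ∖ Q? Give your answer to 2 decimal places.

3.00

|P| = 10, |P∩Q| = 7.
|P ∖ Q| = |P| − |P∩Q| = 10 − 7 = 3.00.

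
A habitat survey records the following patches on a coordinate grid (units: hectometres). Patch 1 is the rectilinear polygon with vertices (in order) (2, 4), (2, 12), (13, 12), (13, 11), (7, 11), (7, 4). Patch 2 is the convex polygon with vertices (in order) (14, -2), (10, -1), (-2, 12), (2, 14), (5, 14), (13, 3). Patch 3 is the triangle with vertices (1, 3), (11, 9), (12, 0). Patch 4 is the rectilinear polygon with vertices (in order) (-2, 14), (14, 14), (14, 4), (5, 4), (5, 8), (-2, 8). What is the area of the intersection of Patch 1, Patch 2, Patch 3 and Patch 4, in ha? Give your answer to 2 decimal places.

The intersection is the polygon with vertices (5.385,4), (5,4.417), (5,5.4), (7,6.6), (7,4).
By the shoelace formula its area is 3.92.

3.92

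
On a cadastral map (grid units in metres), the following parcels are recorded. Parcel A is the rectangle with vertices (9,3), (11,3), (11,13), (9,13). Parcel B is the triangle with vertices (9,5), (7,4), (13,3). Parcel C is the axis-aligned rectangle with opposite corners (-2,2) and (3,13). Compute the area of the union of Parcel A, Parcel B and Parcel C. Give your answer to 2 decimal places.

By inclusion–exclusion:
Individual areas: |Parcel A| = 20, |Parcel B| = 4, |Parcel C| = 55.
|Parcel A∩Parcel B| = 2.
|Parcel A∩Parcel C| = 0 (no overlap).
|Parcel B∩Parcel C| = 0.
|Parcel A∩Parcel B∩Parcel C| = 0.
|Parcel A ∪ Parcel B ∪ Parcel C| = 79 − 2 + 0 = 77.00.

77.00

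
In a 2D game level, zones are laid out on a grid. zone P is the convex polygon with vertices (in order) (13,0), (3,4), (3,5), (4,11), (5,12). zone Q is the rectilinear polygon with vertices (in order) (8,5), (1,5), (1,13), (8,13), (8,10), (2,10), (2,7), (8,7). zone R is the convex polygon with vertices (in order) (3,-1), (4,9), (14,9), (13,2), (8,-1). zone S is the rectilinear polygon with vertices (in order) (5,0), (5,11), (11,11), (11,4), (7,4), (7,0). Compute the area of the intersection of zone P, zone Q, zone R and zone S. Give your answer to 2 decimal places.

The intersection is the polygon with vertices (8,5), (5,5), (5,7), (8,7).
By the shoelace formula its area is 6.00.

6.00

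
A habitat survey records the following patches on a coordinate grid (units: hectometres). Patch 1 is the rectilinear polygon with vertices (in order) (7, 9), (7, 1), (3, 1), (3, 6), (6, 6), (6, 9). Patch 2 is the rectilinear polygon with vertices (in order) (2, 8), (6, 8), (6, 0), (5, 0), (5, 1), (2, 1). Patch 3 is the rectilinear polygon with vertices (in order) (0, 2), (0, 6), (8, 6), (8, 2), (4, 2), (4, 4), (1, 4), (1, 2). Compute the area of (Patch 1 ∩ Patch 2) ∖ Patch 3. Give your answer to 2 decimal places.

|Patch 1 ∩ Patch 2| = 15.
|(Patch 1 ∩ Patch 2) ∩ Patch 3| = 10.
|(Patch 1 ∩ Patch 2) ∖ Patch 3| = 15 − 10 = 5.00.

5.00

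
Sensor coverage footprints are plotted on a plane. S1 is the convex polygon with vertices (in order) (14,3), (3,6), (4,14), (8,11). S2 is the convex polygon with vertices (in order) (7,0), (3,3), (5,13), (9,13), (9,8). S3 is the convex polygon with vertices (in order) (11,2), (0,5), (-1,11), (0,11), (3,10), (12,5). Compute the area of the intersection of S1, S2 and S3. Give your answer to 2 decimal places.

The intersection is the polygon with vertices (4.26,9.3), (8.707,6.829), (8.149,4.596), (3.569,5.845).
By the shoelace formula its area is 14.00.

14.00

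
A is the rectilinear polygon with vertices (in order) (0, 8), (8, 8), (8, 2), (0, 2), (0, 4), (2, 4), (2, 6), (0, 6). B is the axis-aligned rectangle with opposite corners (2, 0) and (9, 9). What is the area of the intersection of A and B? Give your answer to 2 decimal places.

36.00

The intersection is the polygon with vertices (8,8), (8,2), (2,2), (2,4), (2,6), (2,8).
By the shoelace formula its area is 36.00.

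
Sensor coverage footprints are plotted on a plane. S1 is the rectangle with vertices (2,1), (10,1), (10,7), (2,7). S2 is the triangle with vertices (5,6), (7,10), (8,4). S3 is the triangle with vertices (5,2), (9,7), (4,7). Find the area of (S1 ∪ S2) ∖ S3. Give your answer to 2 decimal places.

38.50

|S1 ∪ S2| = 51.
|(S1 ∪ S2) ∩ S3| = 12.5.
|(S1 ∪ S2) ∖ S3| = 51 − 12.5 = 38.50.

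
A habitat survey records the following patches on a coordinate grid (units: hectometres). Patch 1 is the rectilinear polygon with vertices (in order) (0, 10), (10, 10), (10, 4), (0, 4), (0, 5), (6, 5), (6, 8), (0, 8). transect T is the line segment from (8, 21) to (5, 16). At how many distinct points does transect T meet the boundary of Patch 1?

The segment lies entirely outside Patch 1 and never meets its boundary.

0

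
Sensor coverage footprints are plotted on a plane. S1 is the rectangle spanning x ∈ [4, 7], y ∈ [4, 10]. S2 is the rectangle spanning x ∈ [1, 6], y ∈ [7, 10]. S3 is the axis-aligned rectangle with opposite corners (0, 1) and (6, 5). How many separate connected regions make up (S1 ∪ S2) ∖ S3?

(S1 ∪ S2) ∖ S3 is a single connected region.

1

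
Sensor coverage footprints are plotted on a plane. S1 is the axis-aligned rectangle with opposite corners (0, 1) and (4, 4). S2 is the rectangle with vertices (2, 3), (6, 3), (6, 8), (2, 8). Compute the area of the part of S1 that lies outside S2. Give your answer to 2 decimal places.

|S1∩S2|: x∈[2,4], y∈[3,4] → 2·1 = 2.
|S1| = 12.
|S1 ∖ S2| = |S1| − |S1∩S2| = 12 − 2 = 10.00.

10.00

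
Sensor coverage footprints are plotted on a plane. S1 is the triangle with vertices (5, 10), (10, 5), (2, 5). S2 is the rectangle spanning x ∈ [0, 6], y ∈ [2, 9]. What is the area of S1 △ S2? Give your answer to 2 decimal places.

|S1| = 20, |S2| = 42, |S1∩S2| = 11.2.
|S1 △ S2| = |S1| + |S2| − 2·|S1∩S2| = 20 + 42 − 22.4 = 39.60.

39.60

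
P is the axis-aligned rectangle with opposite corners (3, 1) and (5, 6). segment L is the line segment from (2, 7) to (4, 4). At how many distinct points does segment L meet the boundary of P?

The segment meets the boundary at (3,5.5).

1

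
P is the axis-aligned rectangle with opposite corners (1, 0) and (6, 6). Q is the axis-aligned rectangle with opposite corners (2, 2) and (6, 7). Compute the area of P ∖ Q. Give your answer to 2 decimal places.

|P∩Q|: x∈[2,6], y∈[2,6] → 4·4 = 16.
|P| = 30.
|P ∖ Q| = |P| − |P∩Q| = 30 − 16 = 14.00.

14.00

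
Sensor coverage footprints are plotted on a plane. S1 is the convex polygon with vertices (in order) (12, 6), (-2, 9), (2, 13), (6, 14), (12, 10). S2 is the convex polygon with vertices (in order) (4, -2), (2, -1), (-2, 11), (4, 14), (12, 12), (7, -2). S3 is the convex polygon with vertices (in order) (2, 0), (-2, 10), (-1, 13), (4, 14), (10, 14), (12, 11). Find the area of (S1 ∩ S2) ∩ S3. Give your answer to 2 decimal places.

The region (S1 ∩ S2) ∩ S3 is the polygon with vertices (-1.5,9.5), (2,13), (5,13.75), (7.2,13.2), (11.423,10.385), (11.412,10.353), (8.196,6.815), (-1.282,8.846).
By the shoelace formula its area is 55.00.

55.00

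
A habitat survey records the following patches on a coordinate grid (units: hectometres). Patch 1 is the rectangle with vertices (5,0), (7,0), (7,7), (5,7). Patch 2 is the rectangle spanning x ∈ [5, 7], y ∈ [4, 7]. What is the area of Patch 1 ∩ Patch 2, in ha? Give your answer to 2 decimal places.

|Patch 1∩Patch 2|: x∈[5,7], y∈[4,7] → 2·3 = 6.

6.00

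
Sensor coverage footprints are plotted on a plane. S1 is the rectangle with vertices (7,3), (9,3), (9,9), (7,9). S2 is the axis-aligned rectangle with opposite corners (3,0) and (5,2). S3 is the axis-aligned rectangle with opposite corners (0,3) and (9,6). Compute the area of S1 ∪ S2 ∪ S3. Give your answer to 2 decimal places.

37.00

By inclusion–exclusion:
Individual areas: |S1| = 12, |S2| = 4, |S3| = 27.
|S1∩S2| = 0 (no overlap).
|S1∩S3|: x∈[7,9], y∈[3,6] → 2·3 = 6.
|S2∩S3| = 0 (no overlap).
|S1∩S2∩S3| = 0.
|S1 ∪ S2 ∪ S3| = 43 − 6 + 0 = 37.00.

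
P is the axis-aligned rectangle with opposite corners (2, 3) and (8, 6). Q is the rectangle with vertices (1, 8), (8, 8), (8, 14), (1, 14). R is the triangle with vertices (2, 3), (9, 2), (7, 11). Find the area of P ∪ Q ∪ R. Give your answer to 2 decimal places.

71.50

By inclusion–exclusion:
Individual areas: |P| = 18, |Q| = 42, |R| = 30.5.
|P∩Q| = 0 (no overlap).
|P∩R| = 15.1875.
|Q∩R| = 3.8125.
|P∩Q∩R| = 0.
|P ∪ Q ∪ R| = 90.5 − 19 + 0 = 71.50.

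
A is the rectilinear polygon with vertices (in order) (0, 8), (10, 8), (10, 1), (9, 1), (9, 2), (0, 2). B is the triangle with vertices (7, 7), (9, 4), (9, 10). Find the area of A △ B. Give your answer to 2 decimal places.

|A| = 61, |B| = 6, |A∩B| = 4.6667.
|A △ B| = |A| + |B| − 2·|A∩B| = 61 + 6 − 9.3333 = 57.67.

57.67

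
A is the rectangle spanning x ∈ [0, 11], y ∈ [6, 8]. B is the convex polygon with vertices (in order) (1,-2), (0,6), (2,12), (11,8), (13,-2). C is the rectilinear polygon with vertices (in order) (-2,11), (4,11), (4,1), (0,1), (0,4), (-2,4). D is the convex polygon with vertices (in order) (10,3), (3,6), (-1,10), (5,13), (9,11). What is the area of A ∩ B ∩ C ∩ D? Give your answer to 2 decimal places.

4.00

The intersection is the polygon with vertices (4,8), (4,6), (3,6), (1,8).
By the shoelace formula its area is 4.00.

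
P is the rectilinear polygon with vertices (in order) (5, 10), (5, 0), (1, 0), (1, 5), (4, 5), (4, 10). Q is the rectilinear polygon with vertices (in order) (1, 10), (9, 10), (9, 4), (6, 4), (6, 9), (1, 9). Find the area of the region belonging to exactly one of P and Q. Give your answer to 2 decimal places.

46.00

|P| = 25, |Q| = 23, |P∩Q| = 1.
|P △ Q| = |P| + |Q| − 2·|P∩Q| = 25 + 23 − 2 = 46.00.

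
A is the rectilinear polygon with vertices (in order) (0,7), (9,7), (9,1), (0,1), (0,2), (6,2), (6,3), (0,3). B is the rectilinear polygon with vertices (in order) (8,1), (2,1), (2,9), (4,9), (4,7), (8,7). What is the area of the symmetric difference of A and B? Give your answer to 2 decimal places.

|A| = 48, |B| = 40, |A∩B| = 32.
|A △ B| = |A| + |B| − 2·|A∩B| = 48 + 40 − 64 = 24.00.

24.00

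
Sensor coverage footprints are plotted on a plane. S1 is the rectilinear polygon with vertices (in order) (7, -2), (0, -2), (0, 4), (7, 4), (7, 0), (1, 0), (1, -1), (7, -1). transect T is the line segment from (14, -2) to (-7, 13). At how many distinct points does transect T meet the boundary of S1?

2

The segment meets the boundary at (5.6,4), (7,3).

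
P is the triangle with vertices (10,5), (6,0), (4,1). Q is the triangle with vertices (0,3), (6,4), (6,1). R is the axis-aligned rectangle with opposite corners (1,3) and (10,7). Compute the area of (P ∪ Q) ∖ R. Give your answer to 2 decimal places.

10.79

|P ∪ Q| = 15.1111.
|(P ∪ Q) ∩ R| = 4.3167.
|(P ∪ Q) ∖ R| = 15.1111 − 4.3167 = 10.79.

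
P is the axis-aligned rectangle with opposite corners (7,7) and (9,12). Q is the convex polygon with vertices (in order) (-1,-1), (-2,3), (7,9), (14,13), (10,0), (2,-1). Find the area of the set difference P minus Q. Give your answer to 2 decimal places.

|P| = 10, |P∩Q| = 5.1429.
|P ∖ Q| = |P| − |P∩Q| = 10 − 5.1429 = 4.86.

4.86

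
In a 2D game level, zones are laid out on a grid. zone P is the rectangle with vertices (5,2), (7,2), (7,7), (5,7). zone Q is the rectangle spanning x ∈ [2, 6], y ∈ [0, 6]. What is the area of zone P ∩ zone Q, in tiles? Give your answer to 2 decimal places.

|zone P∩zone Q|: x∈[5,6], y∈[2,6] → 1·4 = 4.

4.00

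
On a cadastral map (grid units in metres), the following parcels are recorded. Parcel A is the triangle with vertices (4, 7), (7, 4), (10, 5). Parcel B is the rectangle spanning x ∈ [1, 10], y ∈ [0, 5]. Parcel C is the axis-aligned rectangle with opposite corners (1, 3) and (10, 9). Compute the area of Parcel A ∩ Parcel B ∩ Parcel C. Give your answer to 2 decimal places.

The intersection is the polygon with vertices (6,5), (10,5), (7,4).
By the shoelace formula its area is 2.00.

2.00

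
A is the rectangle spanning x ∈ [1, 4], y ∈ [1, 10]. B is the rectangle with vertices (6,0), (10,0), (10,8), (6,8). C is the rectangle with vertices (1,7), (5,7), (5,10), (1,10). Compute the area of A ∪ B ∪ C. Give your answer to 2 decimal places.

62.00

By inclusion–exclusion:
Individual areas: |A| = 27, |B| = 32, |C| = 12.
|A∩B| = 0 (no overlap).
|A∩C|: x∈[1,4], y∈[7,10] → 3·3 = 9.
|B∩C| = 0 (no overlap).
|A∩B∩C| = 0.
|A ∪ B ∪ C| = 71 − 9 + 0 = 62.00.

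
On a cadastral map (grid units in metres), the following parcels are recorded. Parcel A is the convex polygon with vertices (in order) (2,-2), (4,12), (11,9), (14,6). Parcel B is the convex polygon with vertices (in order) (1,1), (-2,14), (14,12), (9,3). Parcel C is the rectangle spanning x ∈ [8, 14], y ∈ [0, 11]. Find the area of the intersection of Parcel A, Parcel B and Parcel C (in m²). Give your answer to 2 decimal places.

The intersection is the polygon with vertices (11,9), (11.857,8.143), (9,3), (8,2.75), (8,10.286).
By the shoelace formula its area is 17.48.

17.48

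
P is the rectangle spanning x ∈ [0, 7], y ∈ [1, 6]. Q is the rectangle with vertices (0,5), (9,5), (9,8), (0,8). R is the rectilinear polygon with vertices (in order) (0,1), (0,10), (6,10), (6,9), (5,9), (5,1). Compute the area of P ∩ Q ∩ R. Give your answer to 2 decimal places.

5.00

The intersection is the polygon with vertices (0,5), (0,6), (5,6), (5,5).
By the shoelace formula its area is 5.00.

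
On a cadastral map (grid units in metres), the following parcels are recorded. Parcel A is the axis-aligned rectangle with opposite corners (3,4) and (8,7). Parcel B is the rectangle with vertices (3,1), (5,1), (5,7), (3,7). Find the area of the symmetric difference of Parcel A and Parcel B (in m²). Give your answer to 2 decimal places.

15.00

|Parcel A∩Parcel B|: x∈[3,5], y∈[4,7] → 2·3 = 6.
|Parcel A △ Parcel B| = |Parcel A| + |Parcel B| − 2·|Parcel A∩Parcel B| = 15 + 12 − 12 = 15.00.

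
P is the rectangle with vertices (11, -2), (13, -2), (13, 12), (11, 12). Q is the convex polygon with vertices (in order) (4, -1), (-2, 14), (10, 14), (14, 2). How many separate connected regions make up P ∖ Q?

P ∖ Q splits into 2 disjoint pieces (area 6.8, area 8).

2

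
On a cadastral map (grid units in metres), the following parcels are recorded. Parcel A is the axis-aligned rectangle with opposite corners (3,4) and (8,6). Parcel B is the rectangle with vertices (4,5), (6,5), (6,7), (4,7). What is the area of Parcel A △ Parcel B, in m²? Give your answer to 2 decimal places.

|Parcel A∩Parcel B|: x∈[4,6], y∈[5,6] → 2·1 = 2.
|Parcel A △ Parcel B| = |Parcel A| + |Parcel B| − 2·|Parcel A∩Parcel B| = 10 + 4 − 4 = 10.00.

10.00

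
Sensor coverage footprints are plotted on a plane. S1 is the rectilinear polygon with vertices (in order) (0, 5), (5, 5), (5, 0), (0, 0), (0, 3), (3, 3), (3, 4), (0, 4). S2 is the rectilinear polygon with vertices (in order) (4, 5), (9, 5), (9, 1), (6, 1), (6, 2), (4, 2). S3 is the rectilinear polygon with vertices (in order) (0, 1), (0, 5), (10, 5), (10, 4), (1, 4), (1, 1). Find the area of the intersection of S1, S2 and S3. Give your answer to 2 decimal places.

The intersection is the polygon with vertices (5,4), (4,4), (4,5), (5,5).
By the shoelace formula its area is 1.00.

1.00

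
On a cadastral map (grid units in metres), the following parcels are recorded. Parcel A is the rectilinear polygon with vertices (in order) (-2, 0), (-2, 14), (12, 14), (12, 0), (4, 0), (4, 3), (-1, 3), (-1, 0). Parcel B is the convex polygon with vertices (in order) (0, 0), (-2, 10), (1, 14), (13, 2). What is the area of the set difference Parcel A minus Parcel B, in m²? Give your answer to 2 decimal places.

|Parcel A| = 181, |Parcel A∩Parcel B| = 96.7538.
|Parcel A ∖ Parcel B| = |Parcel A| − |Parcel A∩Parcel B| = 181 − 96.7538 = 84.25.

84.25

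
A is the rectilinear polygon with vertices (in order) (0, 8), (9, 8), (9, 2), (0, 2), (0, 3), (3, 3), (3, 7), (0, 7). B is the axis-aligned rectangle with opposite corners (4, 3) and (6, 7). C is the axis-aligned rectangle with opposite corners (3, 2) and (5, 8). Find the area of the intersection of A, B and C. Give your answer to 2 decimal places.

The intersection is the polygon with vertices (4,7), (5,7), (5,3), (4,3).
By the shoelace formula its area is 4.00.

4.00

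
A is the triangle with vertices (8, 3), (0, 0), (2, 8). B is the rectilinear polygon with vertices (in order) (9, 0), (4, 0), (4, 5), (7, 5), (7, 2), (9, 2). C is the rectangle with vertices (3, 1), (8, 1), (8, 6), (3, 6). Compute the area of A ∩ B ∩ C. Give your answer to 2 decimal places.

The intersection is the polygon with vertices (4,5), (5.6,5), (7,3.833), (7,2.625), (4,1.5).
By the shoelace formula its area is 8.00.

8.00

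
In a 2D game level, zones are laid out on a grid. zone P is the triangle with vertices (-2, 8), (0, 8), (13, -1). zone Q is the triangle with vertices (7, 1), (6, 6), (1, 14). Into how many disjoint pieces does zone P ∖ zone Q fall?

2

zone P ∖ zone Q splits into 2 disjoint pieces (area 6.5822, area 1.9091).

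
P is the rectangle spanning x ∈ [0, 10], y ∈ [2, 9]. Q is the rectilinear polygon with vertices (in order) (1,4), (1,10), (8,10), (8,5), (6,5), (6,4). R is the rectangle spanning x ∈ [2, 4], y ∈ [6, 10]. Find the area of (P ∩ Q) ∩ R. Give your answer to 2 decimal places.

6.00

The region (P ∩ Q) ∩ R is the polygon with vertices (4,9), (4,6), (2,6), (2,9).
By the shoelace formula its area is 6.00.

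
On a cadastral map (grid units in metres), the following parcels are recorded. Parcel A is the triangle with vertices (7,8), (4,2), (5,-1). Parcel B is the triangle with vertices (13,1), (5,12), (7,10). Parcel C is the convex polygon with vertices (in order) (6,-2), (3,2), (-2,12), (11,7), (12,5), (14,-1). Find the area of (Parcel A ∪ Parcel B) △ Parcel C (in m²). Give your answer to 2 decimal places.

|Parcel A ∪ Parcel B| = 10.5.
|(Parcel A ∪ Parcel B) ∩ Parcel C| = 9.0052.
|(Parcel A ∪ Parcel B) △ Parcel C| = 10.5 + 110.5 − 18.0104 = 102.99.

102.99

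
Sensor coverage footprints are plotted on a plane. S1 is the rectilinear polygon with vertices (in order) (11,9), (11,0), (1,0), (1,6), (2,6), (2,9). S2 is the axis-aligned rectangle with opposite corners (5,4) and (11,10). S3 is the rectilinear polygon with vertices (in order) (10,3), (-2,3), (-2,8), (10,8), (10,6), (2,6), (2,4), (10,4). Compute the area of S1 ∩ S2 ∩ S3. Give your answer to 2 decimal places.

10.00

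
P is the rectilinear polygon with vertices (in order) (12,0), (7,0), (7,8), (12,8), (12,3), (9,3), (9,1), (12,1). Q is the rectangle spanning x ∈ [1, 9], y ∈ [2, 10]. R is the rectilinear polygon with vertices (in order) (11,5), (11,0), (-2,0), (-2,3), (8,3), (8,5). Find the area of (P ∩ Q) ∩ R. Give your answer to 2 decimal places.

4.00

The region (P ∩ Q) ∩ R is the polygon with vertices (9,3), (9,2), (7,2), (7,3), (8,3), (8,5), (9,5).
By the shoelace formula its area is 4.00.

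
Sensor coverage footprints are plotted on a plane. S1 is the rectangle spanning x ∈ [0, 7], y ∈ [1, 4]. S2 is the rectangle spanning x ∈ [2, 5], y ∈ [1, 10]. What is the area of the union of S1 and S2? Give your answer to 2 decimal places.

39.00

By inclusion–exclusion:
Individual areas: |S1| = 21, |S2| = 27.
|S1∩S2|: x∈[2,5], y∈[1,4] → 3·3 = 9.
|S1 ∪ S2| = 48 − 9 = 39.00.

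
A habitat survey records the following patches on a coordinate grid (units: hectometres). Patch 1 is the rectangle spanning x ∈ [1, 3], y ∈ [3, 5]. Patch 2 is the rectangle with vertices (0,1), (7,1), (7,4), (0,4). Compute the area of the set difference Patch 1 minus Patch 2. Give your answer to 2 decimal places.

|Patch 1∩Patch 2|: x∈[1,3], y∈[3,4] → 2·1 = 2.
|Patch 1| = 4.
|Patch 1 ∖ Patch 2| = |Patch 1| − |Patch 1∩Patch 2| = 4 − 2 = 2.00.

2.00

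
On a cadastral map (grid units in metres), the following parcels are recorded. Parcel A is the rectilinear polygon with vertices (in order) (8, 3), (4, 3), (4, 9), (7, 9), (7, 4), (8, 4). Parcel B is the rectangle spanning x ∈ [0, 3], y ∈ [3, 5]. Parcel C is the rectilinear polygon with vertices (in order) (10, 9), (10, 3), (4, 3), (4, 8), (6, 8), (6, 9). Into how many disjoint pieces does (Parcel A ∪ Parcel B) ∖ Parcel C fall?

(Parcel A ∪ Parcel B) ∖ Parcel C splits into 2 disjoint pieces (area 2, area 6).

2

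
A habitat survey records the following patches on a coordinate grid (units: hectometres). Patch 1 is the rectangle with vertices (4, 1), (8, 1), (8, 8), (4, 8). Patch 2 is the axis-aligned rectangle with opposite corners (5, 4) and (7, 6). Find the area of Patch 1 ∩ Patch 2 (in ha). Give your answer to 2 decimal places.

|Patch 1∩Patch 2|: x∈[5,7], y∈[4,6] → 2·2 = 4.

4.00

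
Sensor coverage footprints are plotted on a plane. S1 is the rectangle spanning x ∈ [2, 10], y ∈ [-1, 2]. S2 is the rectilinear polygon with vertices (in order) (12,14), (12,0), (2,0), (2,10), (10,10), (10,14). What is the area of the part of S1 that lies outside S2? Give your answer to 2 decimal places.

|S1| = 24, |S1∩S2| = 16.
|S1 ∖ S2| = |S1| − |S1∩S2| = 24 − 16 = 8.00.

8.00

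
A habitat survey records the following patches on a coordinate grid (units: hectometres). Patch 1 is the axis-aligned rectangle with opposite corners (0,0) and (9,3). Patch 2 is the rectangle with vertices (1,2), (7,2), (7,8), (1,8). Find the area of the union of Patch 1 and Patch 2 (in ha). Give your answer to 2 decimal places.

By inclusion–exclusion:
Individual areas: |Patch 1| = 27, |Patch 2| = 36.
|Patch 1∩Patch 2|: x∈[1,7], y∈[2,3] → 6·1 = 6.
|Patch 1 ∪ Patch 2| = 63 − 6 = 57.00.

57.00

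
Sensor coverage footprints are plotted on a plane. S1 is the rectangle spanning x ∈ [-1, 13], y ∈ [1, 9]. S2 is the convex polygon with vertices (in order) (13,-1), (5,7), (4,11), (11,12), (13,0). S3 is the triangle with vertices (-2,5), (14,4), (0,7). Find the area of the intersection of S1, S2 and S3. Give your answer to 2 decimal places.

The intersection is the polygon with vertices (12.316,4.105), (7.6,4.4), (6.364,5.636), (12.272,4.37).
By the shoelace formula its area is 3.49.

3.49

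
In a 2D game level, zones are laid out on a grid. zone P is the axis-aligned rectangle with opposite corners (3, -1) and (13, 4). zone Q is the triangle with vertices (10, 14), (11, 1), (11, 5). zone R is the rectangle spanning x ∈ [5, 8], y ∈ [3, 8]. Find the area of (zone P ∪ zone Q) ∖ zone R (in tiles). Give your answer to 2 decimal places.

48.65

|zone P ∪ zone Q| = 51.6538.
|(zone P ∪ zone Q) ∩ zone R| = 3.
|(zone P ∪ zone Q) ∖ zone R| = 51.6538 − 3 = 48.65.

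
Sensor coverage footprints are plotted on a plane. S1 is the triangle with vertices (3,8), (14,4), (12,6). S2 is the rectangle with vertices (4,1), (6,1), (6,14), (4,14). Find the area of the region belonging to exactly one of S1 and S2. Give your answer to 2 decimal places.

|S1| = 7, |S2| = 26, |S1∩S2| = 0.5657.
|S1 △ S2| = |S1| + |S2| − 2·|S1∩S2| = 7 + 26 − 1.1313 = 31.87.

31.87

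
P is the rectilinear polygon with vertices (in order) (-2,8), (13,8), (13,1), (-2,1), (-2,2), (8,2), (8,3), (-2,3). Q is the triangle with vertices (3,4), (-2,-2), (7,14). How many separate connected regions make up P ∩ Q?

P ∩ Q splits into 2 disjoint pieces (area 6.6896, area 0.9479).

2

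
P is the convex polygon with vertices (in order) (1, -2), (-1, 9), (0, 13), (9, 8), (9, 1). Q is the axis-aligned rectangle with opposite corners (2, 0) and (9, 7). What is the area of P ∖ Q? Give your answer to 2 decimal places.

|P| = 102.5, |P∩Q| = 47.6667.
|P ∖ Q| = |P| − |P∩Q| = 102.5 − 47.6667 = 54.83.

54.83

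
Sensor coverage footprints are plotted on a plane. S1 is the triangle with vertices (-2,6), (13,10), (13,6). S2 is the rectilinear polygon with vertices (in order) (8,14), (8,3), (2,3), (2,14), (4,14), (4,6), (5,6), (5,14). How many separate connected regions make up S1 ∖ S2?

3

S1 ∖ S2 splits into 3 disjoint pieces (area 2.1333, area 1.7333, area 16.6667).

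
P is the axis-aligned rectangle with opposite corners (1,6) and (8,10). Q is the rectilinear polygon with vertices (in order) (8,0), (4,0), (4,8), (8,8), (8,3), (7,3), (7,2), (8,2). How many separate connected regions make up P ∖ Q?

1

P ∖ Q is a single connected region.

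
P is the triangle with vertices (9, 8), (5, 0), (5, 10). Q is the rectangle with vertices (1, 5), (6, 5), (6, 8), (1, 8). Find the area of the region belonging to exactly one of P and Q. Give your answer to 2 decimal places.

|P| = 20, |Q| = 15, |P∩Q| = 3.
|P △ Q| = |P| + |Q| − 2·|P∩Q| = 20 + 15 − 6 = 29.00.

29.00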